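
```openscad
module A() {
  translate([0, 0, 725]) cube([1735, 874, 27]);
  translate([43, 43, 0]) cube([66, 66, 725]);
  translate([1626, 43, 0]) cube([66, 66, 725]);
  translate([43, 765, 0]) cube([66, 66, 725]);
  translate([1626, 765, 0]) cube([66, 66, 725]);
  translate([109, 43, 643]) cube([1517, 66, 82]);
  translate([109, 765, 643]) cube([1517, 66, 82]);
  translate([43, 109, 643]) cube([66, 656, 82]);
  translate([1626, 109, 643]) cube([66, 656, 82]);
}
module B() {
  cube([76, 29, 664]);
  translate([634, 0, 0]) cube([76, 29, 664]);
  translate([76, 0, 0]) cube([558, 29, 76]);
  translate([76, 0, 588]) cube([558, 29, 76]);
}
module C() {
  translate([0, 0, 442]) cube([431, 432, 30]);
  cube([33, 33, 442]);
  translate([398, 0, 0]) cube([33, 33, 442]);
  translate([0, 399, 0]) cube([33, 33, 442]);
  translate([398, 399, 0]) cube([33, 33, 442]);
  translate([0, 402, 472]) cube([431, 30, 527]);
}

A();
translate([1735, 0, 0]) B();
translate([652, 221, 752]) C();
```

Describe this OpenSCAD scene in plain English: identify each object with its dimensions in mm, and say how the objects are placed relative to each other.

A is a table: top 1735 mm (x) × 874 mm (y), 27 mm thick, upper face at z = 752 mm, on four 66×66 mm square legs, each inset 43 mm from the nearest pair of top edges, running from z = 0 to the bottom of the top. Four apron rails, 66 mm thick and 82 mm tall, run between adjacent legs with their top edges flush with the underside of the top and their outer faces flush with the legs' outer faces.

B is a picture frame with a 558×512 mm rectangular opening (x by z) and a uniform 76 mm border on every side. Frame depth is 29 mm along y. It is built from two vertical stiles running the full outside height and two horizontal rails spanning the gap between the stiles.

C is a chair: 431×432 mm seat, 30 mm thick, top at z = 472 mm, on four 33 mm square corner legs flush with the seat edges. A 30 mm thick backrest slab spans the full seat width, extending 527 mm above the seat top, its back face flush with the seat's +y edge.

The picture frame is against the table's +x side, with their −y faces flush. The chair is on top of the table, centred.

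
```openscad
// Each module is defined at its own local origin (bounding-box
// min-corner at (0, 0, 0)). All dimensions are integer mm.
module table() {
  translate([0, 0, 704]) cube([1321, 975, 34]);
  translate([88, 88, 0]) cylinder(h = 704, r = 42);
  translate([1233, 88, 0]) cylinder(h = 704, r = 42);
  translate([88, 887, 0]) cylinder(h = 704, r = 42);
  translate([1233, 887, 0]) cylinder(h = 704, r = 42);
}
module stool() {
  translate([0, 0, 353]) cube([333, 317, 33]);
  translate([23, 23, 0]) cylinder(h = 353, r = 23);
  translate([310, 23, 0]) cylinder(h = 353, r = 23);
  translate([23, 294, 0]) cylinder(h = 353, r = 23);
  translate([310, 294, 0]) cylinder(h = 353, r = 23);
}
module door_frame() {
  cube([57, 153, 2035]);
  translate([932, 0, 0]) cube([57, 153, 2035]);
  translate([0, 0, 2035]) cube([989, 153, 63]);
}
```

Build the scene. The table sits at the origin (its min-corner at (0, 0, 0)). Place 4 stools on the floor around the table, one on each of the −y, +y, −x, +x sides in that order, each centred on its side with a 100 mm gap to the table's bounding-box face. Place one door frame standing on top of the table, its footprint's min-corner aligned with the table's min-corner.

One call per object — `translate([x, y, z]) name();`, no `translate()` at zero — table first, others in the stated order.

table();
translate([494, -417, 0]) stool();
translate([494, 1075, 0]) stool();
translate([-433, 329, 0]) stool();
translate([1421, 329, 0]) stool();
translate([0, 0, 738]) door_frame();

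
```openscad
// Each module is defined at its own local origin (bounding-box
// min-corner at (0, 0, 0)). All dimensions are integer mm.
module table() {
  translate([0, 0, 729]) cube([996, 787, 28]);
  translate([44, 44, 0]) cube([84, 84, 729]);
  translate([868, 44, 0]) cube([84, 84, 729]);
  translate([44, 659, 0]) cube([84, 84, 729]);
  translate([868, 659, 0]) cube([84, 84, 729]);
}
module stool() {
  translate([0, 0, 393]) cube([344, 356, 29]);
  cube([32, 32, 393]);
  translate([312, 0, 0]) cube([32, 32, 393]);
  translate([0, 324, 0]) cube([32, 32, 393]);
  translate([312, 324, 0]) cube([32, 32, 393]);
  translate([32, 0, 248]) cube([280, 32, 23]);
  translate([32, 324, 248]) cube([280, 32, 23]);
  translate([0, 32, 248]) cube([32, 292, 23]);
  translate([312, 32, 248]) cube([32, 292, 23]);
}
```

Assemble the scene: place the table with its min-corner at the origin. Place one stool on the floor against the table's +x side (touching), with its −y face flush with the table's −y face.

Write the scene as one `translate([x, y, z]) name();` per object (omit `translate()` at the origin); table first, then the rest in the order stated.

table();
translate([996, 0, 0]) stool();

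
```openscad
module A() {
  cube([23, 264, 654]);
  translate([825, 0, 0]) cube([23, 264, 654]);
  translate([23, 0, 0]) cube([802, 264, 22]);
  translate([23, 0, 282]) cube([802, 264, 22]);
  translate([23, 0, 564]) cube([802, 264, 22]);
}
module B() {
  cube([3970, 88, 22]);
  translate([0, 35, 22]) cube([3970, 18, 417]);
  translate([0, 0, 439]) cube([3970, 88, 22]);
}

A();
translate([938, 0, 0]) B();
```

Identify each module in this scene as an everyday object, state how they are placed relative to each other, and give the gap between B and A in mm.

The I-beam's nearest face is 90 mm from the bookshelf's +x face.

A is a bookshelf. B is an I-beam. The I-beam is on the floor beside the bookshelf on its +x side. The gap between the I-beam and the bookshelf is 90 mm.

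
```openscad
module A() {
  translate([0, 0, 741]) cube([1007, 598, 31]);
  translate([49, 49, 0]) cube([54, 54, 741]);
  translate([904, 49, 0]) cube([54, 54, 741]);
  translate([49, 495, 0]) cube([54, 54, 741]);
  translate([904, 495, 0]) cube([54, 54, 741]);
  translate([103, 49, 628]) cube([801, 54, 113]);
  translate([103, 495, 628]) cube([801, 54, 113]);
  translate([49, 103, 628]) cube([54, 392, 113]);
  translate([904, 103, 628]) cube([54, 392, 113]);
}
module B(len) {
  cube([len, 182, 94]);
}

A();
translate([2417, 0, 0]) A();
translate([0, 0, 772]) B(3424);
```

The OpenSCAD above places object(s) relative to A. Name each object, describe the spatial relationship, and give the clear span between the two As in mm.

Second table starts at x = 2417; first ends at x = 1007; clear span = 2417 − 1007 = 1410 mm.

A is a table. B is a beam. A beam spans the tops of two tables. The clear span between the two tables is 1410 mm.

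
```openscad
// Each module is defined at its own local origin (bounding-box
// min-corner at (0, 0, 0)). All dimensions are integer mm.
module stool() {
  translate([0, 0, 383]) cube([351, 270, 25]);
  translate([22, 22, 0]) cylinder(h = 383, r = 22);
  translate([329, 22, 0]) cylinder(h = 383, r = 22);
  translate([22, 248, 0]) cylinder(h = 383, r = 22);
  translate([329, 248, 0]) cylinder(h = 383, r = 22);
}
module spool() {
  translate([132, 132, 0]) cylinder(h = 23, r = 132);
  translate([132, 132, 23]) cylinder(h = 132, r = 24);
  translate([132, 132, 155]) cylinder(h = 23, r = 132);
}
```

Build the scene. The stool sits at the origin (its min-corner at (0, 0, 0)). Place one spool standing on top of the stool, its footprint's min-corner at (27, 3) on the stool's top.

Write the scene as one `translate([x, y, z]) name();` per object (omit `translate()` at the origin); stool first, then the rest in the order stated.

stool();
translate([27, 3, 408]) spool();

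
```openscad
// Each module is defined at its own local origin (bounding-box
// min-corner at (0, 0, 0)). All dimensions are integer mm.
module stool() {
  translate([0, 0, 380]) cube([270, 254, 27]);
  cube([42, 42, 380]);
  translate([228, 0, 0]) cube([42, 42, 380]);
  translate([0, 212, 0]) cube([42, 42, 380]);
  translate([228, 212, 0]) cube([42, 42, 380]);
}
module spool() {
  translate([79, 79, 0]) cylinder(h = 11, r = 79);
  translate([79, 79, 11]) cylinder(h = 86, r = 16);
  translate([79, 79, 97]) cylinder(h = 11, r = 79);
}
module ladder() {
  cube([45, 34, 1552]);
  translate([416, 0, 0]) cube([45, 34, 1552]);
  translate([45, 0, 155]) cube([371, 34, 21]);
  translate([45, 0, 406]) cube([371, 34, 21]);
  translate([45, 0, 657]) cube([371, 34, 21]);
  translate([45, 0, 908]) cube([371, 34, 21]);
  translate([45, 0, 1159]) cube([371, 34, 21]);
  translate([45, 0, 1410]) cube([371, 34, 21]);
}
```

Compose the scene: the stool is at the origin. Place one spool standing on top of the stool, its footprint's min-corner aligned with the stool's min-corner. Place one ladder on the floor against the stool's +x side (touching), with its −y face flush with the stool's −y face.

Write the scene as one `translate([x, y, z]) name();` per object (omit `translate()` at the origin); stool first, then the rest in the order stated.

stool();
translate([0, 0, 407]) spool();
translate([270, 0, 0]) ladder();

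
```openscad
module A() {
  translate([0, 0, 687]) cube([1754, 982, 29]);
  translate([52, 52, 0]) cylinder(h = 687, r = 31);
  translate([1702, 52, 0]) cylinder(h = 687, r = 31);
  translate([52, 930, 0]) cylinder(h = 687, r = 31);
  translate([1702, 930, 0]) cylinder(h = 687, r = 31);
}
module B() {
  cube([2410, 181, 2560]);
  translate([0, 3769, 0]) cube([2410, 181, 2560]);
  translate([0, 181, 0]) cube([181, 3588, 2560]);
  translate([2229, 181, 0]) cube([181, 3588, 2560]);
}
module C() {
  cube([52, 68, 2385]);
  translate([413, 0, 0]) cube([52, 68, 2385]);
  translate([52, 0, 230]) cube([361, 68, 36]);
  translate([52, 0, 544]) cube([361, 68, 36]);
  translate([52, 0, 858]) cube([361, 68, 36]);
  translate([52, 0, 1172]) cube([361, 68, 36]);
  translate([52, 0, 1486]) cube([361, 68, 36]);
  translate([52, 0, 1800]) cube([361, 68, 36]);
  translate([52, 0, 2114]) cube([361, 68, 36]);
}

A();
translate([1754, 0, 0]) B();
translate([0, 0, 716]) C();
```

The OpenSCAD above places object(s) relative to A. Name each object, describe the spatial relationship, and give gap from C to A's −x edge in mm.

A is a table. B is a house frame. C is a ladder. The house frame is against the table's +x side, with their −y faces flush. The ladder is on top of the table. The gap from the ladder to the table's −x edge is 0 mm.

The ladder's min-x is at 0; the table's min-x is 0; gap = 0 mm.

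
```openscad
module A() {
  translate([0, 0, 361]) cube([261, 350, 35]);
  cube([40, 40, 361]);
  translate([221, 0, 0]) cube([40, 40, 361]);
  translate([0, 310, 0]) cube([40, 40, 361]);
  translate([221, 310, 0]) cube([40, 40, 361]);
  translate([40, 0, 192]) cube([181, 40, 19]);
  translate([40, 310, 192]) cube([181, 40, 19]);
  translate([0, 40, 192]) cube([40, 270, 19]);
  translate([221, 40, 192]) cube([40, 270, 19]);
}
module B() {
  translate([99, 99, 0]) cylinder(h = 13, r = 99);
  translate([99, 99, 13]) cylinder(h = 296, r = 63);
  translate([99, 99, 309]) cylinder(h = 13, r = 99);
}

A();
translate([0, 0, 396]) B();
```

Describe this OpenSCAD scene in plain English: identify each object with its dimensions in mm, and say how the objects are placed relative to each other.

A is a simple wooden stool: a rectangular seat 261 mm (x) by 350 mm (y), 35 mm thick, top face at z = 396 mm, on four square legs, each 40×40 mm in cross-section. The legs rest on z = 0, each flush with a corner of the seat. Four stretchers, 40 mm wide and 19 mm tall, connect adjacent legs with their undersides at z = 192 mm, each running between the inner faces of the legs it joins and aligned with the legs' outer faces on the other axis.

B is a spool: two coaxial disc flanges of radius 99 mm and thickness 13 mm, joined by a core cylinder of radius 63 mm and height 296 mm. The lower flange rests on z = 0 and the three cylinders share a vertical axis.

The spool is on top of the stool.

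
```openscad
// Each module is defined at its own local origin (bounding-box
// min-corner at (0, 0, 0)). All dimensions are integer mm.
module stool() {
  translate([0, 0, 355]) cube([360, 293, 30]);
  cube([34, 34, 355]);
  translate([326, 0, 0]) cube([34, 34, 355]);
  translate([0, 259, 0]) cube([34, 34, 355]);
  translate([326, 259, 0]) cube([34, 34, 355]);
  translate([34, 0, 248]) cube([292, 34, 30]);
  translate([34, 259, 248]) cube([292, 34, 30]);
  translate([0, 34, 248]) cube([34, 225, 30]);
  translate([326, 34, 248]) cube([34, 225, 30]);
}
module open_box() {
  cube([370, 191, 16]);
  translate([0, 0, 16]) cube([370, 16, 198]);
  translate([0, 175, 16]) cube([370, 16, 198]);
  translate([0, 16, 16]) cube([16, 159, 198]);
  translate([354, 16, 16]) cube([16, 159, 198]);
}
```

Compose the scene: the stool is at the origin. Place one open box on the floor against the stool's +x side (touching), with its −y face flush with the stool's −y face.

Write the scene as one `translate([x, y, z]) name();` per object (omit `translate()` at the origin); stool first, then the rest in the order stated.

stool();
translate([360, 0, 0]) open_box();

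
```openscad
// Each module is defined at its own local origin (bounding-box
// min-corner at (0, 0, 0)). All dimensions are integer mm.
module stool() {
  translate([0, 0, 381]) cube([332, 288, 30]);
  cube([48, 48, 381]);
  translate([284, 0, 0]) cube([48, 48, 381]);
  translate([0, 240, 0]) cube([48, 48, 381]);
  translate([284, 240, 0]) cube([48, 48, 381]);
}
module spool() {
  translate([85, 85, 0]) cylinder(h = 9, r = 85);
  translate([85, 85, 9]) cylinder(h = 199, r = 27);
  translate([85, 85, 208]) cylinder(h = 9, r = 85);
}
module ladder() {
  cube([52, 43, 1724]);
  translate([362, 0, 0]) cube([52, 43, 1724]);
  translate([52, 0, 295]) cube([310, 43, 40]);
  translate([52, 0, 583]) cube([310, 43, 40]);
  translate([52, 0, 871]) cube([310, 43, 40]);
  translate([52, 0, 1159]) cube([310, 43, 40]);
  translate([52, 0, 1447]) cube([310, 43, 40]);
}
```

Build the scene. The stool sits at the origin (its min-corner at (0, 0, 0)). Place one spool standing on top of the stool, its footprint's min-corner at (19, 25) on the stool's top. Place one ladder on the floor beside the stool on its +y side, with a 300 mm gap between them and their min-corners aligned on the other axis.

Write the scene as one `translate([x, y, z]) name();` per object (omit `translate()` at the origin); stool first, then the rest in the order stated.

stool();
translate([19, 25, 411]) spool();
translate([0, 588, 0]) ladder();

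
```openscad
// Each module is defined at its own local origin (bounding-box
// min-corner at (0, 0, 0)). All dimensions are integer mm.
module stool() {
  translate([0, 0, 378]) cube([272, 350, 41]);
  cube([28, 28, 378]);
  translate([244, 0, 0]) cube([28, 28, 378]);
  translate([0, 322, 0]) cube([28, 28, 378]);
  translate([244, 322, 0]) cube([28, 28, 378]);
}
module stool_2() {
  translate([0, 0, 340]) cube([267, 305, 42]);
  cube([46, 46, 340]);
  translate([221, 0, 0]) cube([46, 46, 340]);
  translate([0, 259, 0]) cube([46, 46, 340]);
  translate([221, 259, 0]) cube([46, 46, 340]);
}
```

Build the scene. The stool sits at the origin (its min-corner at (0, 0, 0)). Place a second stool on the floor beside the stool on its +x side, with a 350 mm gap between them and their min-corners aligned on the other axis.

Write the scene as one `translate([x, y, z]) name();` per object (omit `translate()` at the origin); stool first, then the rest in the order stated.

stool();
translate([622, 0, 0]) stool_2();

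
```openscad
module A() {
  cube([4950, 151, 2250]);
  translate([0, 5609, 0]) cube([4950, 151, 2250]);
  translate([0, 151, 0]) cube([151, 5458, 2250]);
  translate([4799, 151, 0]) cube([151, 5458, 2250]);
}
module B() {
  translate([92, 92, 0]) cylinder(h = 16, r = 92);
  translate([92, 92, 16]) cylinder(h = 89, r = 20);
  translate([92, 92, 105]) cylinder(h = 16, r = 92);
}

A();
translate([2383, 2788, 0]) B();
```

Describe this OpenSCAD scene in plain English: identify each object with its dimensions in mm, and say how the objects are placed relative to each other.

A is a box-shaped house frame (walls only): outside footprint 4950×5760 mm, wall height 2250 mm, wall thickness 151 mm. The two y-facing walls run the full x-width; the two x-facing walls fit between the inner faces of the y-facing walls.

B is a spool: two coaxial disc flanges of radius 92 mm and thickness 16 mm, joined by a core cylinder of radius 20 mm and height 89 mm. The lower flange rests on z = 0 and the three cylinders share a vertical axis.

The spool sits inside the house frame, centred.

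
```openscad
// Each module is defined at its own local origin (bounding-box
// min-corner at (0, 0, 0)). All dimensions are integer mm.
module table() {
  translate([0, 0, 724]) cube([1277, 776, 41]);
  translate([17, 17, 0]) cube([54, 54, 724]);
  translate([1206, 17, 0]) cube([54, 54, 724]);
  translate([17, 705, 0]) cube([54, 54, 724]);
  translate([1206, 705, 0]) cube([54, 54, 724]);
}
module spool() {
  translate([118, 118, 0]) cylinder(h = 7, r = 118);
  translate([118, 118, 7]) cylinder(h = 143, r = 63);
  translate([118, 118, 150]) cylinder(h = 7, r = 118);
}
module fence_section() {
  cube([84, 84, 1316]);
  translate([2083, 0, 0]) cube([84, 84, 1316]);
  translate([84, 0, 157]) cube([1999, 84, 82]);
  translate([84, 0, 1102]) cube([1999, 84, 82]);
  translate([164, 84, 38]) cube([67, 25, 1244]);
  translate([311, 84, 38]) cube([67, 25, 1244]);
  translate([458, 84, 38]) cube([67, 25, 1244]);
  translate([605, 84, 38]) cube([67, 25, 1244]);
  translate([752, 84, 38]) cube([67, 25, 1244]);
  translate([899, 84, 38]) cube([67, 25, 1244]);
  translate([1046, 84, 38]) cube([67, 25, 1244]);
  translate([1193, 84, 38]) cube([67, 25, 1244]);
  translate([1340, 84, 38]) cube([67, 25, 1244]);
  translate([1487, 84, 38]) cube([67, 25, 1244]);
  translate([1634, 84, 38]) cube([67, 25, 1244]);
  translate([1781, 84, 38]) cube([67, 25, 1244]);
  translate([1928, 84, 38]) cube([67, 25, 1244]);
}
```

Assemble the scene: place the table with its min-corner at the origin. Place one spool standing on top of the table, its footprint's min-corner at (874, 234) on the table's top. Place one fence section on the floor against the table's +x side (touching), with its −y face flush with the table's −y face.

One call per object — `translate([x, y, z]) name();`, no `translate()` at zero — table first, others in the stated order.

table();
translate([874, 234, 765]) spool();
translate([1277, 0, 0]) fence_section();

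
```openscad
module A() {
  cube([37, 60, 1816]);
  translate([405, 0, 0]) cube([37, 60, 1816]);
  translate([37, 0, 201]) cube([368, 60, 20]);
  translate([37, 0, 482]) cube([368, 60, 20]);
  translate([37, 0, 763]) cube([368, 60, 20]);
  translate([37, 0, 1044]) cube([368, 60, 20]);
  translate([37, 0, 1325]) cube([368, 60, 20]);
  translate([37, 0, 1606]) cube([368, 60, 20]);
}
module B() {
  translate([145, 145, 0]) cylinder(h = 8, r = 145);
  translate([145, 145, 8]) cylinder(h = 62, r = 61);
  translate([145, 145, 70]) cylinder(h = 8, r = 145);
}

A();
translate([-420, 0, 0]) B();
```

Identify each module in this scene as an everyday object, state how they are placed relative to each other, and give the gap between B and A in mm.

The spool's nearest face is 130 mm from the ladder's −x face.

A is a ladder. B is a spool. The spool is on the floor beside the ladder on its −x side. The gap between the spool and the ladder is 130 mm.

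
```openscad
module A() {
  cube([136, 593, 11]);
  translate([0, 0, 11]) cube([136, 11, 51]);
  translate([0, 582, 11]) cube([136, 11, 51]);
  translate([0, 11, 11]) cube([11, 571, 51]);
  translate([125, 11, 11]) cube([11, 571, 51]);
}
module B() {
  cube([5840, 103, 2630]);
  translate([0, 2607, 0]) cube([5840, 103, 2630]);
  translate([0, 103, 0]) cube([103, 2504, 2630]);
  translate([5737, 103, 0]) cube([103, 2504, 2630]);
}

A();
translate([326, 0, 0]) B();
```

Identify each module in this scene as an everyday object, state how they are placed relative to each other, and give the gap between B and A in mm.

A is an open box. B is a house frame. The house frame is on the floor beside the open box on its +x side. The gap between the house frame and the open box is 190 mm.

The house frame's nearest face is 190 mm from the open box's +x face.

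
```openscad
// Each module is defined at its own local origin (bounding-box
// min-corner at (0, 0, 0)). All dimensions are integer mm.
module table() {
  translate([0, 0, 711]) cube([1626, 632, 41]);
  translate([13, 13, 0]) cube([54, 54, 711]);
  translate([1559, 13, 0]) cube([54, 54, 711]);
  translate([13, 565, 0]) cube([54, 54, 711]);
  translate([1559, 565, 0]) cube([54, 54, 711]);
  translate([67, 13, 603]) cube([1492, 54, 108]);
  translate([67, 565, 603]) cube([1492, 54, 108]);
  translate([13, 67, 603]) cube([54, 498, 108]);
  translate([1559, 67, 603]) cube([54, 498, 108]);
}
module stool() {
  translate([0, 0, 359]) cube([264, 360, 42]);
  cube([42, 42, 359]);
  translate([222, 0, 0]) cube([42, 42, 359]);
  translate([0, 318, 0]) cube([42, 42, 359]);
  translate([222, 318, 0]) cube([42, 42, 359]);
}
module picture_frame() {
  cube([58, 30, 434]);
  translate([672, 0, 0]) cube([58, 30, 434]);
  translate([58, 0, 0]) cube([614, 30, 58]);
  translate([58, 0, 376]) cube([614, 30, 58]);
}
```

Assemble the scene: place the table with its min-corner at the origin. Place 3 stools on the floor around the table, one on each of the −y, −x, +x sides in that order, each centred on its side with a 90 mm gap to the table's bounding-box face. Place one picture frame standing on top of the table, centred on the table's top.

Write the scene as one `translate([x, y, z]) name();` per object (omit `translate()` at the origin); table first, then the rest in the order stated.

table();
translate([681, -450, 0]) stool();
translate([-354, 136, 0]) stool();
translate([1716, 136, 0]) stool();
translate([448, 301, 752]) picture_frame();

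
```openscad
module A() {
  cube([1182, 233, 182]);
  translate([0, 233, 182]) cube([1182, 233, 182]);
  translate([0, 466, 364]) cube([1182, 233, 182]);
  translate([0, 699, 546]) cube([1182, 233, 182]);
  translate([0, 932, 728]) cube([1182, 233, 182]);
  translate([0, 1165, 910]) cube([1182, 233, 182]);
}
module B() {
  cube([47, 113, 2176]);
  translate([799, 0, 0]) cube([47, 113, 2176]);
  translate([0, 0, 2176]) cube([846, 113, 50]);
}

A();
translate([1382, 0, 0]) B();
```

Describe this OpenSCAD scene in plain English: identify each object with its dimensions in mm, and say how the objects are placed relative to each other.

A is a straight staircase of 6 solid steps. Each step is 1182 mm wide (x), 233 mm deep (y, the going) and 182 mm tall (the rise). The first step rests on the floor; each subsequent step sits one going further in +y and one rise higher in +z, directly behind and above the previous step with no overlap.

B is a rectangular door frame: two vertical jambs of 47×113 mm section, 2176 mm tall, with a clear opening 752 mm wide between their inner faces. A header 50 mm tall and 113 mm deep lies on top of the jambs and spans the full outside width.

The door frame is on the floor beside the staircase on its +x side.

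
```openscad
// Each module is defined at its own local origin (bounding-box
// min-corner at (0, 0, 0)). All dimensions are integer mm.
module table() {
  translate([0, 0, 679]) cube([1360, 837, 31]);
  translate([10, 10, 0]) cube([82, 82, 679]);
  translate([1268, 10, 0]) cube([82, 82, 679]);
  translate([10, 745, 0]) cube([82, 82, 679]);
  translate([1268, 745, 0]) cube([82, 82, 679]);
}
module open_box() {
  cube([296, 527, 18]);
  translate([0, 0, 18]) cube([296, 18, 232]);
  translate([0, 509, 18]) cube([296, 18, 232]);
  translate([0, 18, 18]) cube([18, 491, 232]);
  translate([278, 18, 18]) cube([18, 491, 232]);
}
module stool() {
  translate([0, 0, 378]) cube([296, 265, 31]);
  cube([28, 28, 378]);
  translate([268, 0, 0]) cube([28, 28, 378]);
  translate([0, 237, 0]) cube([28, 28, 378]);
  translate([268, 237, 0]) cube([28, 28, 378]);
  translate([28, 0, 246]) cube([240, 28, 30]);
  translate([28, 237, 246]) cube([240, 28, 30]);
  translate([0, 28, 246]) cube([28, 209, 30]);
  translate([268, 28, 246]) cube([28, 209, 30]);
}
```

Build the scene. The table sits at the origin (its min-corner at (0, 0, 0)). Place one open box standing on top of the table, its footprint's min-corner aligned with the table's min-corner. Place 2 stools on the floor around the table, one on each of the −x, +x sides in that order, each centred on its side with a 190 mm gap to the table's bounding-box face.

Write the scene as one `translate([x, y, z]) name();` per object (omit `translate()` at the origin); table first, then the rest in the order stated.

table();
translate([0, 0, 710]) open_box();
translate([-486, 286, 0]) stool();
translate([1550, 286, 0]) stool();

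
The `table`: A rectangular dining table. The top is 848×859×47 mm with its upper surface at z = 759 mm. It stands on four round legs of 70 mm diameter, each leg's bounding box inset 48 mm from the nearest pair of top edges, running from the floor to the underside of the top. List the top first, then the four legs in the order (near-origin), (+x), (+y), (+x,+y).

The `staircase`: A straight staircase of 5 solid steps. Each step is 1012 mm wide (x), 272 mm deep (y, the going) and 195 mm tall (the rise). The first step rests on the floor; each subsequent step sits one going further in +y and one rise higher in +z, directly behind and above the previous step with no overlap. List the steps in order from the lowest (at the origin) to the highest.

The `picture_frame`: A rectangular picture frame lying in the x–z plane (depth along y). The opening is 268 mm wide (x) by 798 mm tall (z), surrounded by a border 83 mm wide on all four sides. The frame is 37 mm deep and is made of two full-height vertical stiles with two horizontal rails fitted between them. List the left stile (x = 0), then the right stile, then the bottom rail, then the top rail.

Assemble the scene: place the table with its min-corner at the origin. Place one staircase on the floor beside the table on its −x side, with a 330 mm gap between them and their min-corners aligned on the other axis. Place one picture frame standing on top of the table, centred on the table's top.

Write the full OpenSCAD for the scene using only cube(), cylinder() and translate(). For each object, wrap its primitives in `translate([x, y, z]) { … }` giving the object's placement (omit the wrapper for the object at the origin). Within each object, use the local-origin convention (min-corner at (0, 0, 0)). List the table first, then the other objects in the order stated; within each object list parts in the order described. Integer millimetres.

translate([0, 0, 712]) cube([848, 859, 47]);
translate([83, 83, 0]) cylinder(h = 712, r = 35);
translate([765, 83, 0]) cylinder(h = 712, r = 35);
translate([83, 776, 0]) cylinder(h = 712, r = 35);
translate([765, 776, 0]) cylinder(h = 712, r = 35);
translate([-1342, 0, 0]) {
  cube([1012, 272, 195]);
  translate([0, 272, 195]) cube([1012, 272, 195]);
  translate([0, 544, 390]) cube([1012, 272, 195]);
  translate([0, 816, 585]) cube([1012, 272, 195]);
  translate([0, 1088, 780]) cube([1012, 272, 195]);
}
translate([207, 411, 759]) {
  cube([83, 37, 964]);
  translate([351, 0, 0]) cube([83, 37, 964]);
  translate([83, 0, 0]) cube([268, 37, 83]);
  translate([83, 0, 881]) cube([268, 37, 83]);
}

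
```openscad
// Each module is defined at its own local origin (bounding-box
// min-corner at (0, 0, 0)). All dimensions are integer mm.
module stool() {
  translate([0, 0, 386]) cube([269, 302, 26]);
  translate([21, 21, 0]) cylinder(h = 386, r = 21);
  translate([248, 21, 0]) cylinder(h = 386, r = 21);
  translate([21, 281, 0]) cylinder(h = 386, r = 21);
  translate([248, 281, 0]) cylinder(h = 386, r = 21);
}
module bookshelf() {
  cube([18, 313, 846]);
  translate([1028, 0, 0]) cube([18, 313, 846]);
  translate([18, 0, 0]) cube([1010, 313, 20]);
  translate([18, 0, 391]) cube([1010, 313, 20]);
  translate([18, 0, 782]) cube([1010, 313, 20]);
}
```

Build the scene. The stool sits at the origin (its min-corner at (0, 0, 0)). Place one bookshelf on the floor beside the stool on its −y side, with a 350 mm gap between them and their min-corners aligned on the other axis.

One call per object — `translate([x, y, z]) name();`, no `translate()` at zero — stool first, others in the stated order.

stool();
translate([0, -663, 0]) bookshelf();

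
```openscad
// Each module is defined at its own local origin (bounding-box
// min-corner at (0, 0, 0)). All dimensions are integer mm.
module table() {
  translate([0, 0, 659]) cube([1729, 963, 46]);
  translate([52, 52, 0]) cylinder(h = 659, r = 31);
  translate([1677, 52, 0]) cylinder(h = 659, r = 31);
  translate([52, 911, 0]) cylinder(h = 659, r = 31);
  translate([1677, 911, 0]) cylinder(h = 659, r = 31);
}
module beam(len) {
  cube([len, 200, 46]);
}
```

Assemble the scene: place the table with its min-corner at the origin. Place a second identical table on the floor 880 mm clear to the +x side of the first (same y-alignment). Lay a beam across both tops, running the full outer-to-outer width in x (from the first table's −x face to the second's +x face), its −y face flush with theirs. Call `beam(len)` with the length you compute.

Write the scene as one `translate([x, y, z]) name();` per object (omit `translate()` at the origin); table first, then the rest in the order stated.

table();
translate([2609, 0, 0]) table();
translate([0, 0, 705]) beam(4338);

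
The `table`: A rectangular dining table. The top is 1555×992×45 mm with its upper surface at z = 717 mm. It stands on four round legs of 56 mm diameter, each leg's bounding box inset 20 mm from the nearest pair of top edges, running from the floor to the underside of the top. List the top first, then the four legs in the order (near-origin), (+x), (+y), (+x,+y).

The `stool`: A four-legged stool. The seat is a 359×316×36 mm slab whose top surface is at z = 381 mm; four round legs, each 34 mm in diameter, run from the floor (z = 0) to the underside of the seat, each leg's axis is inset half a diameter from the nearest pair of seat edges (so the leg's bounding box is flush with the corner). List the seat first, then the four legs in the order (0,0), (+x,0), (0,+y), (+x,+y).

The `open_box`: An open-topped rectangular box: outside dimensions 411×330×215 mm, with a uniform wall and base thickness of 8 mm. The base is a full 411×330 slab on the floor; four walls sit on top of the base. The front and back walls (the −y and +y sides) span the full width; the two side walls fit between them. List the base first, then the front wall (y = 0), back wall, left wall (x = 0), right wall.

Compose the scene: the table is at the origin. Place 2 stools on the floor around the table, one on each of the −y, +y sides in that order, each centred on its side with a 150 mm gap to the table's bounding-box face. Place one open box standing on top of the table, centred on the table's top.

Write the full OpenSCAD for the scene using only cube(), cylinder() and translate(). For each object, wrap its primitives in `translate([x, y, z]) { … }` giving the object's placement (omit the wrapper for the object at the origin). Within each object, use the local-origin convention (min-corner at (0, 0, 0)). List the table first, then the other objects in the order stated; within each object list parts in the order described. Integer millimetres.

translate([0, 0, 672]) cube([1555, 992, 45]);
translate([48, 48, 0]) cylinder(h = 672, r = 28);
translate([1507, 48, 0]) cylinder(h = 672, r = 28);
translate([48, 944, 0]) cylinder(h = 672, r = 28);
translate([1507, 944, 0]) cylinder(h = 672, r = 28);
translate([598, -466, 0]) {
  translate([0, 0, 345]) cube([359, 316, 36]);
  translate([17, 17, 0]) cylinder(h = 345, r = 17);
  translate([342, 17, 0]) cylinder(h = 345, r = 17);
  translate([17, 299, 0]) cylinder(h = 345, r = 17);
  translate([342, 299, 0]) cylinder(h = 345, r = 17);
}
translate([598, 1142, 0]) {
  translate([0, 0, 345]) cube([359, 316, 36]);
  translate([17, 17, 0]) cylinder(h = 345, r = 17);
  translate([342, 17, 0]) cylinder(h = 345, r = 17);
  translate([17, 299, 0]) cylinder(h = 345, r = 17);
  translate([342, 299, 0]) cylinder(h = 345, r = 17);
}
translate([572, 331, 717]) {
  cube([411, 330, 8]);
  translate([0, 0, 8]) cube([411, 8, 207]);
  translate([0, 322, 8]) cube([411, 8, 207]);
  translate([0, 8, 8]) cube([8, 314, 207]);
  translate([403, 8, 8]) cube([8, 314, 207]);
}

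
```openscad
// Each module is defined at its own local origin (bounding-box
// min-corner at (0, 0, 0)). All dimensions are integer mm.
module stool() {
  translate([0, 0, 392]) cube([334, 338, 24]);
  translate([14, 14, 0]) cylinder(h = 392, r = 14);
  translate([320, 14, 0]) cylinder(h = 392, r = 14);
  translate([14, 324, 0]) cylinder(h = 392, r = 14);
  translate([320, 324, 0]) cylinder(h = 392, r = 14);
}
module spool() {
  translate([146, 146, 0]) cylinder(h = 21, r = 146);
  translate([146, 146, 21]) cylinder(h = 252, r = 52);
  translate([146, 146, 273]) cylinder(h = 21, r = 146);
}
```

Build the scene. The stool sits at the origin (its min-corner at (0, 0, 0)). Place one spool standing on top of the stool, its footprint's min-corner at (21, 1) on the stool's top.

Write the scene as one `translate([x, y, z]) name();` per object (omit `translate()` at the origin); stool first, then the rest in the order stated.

stool();
translate([21, 1, 416]) spool();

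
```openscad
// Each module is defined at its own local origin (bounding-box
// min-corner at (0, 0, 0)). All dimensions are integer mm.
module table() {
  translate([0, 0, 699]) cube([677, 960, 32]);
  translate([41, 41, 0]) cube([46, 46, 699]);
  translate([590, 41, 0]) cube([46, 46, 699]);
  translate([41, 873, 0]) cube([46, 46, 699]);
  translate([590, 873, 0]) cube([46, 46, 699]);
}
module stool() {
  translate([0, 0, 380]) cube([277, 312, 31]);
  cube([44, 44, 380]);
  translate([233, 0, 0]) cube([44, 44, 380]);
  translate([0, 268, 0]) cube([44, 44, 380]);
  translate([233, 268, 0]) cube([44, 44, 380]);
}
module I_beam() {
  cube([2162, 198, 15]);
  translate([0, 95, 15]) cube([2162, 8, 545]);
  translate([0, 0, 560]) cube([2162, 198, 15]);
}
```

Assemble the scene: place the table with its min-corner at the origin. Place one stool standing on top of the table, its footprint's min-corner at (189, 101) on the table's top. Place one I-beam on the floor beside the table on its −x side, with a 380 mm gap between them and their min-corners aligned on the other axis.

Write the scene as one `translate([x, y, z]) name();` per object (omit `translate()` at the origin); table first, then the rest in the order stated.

table();
translate([189, 101, 731]) stool();
translate([-2542, 0, 0]) I_beam();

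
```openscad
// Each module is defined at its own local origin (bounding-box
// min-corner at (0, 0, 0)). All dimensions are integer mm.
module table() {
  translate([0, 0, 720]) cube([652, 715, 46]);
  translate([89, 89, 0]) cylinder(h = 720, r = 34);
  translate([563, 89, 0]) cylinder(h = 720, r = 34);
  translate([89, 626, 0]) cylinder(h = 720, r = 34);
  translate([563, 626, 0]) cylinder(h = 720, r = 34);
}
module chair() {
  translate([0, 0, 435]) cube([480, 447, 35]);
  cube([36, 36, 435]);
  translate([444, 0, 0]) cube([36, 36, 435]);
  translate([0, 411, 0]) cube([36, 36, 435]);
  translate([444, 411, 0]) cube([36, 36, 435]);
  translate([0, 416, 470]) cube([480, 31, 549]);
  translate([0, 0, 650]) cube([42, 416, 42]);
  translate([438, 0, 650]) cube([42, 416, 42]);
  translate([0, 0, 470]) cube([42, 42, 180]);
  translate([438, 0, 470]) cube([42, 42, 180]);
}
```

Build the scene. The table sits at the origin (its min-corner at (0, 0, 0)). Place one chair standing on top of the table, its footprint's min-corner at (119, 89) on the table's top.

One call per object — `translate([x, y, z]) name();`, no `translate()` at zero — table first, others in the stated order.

table();
translate([119, 89, 766]) chair();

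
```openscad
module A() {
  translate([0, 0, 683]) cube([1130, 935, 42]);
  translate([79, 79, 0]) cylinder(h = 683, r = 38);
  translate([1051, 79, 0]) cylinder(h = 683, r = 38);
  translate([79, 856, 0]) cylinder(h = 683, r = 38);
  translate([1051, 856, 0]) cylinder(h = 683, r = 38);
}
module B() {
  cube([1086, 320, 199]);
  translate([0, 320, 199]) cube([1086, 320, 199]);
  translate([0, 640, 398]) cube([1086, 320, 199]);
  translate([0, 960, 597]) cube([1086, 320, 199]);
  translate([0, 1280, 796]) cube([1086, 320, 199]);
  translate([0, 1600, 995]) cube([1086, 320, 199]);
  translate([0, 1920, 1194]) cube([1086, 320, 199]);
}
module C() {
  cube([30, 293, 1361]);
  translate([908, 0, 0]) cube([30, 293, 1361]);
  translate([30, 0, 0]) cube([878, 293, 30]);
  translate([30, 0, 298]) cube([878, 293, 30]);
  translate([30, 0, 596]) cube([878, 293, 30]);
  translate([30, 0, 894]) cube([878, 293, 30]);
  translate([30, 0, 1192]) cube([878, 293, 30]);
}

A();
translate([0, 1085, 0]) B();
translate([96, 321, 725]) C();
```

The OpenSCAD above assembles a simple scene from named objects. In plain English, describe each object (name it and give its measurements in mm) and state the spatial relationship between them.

A is a rectangular dining table. The top is 1130×935×42 mm with its upper surface at z = 725 mm. It stands on four round legs of 76 mm diameter, each leg's bounding box inset 41 mm from the nearest pair of top edges, running from the floor to the underside of the top.

B is a straight staircase of 7 solid steps. Each step is 1086 mm wide (x), 320 mm deep (y, the going) and 199 mm tall (the rise). The first step rests on the floor; each subsequent step sits one going further in +y and one rise higher in +z, directly behind and above the previous step with no overlap.

C is a bookshelf 938 mm wide overall, 293 mm deep and 1361 mm tall. The two sides are 30 mm thick vertical panels. 5 horizontal shelves of 30 mm thickness span between the inner faces of the sides; the lowest shelf sits on the floor and shelves are stacked with a clear vertical gap of 268 mm between each pair.

The staircase is on the floor beside the table on its +y side. The bookshelf is on top of the table, centred.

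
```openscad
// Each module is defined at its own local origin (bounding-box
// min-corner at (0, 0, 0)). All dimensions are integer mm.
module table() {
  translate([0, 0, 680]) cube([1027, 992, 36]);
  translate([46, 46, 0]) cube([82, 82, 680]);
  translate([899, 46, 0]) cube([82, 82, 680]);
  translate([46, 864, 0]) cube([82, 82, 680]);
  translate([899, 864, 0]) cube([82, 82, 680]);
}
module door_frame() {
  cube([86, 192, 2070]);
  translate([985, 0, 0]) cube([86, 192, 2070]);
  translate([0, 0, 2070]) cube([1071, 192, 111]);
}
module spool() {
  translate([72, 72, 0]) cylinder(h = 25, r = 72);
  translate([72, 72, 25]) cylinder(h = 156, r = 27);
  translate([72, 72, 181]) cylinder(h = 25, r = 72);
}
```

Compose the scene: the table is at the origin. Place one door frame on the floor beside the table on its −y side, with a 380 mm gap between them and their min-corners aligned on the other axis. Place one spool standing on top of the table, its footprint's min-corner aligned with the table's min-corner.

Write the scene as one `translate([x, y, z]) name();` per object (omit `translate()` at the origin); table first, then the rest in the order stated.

table();
translate([0, -572, 0]) door_frame();
translate([0, 0, 716]) spool();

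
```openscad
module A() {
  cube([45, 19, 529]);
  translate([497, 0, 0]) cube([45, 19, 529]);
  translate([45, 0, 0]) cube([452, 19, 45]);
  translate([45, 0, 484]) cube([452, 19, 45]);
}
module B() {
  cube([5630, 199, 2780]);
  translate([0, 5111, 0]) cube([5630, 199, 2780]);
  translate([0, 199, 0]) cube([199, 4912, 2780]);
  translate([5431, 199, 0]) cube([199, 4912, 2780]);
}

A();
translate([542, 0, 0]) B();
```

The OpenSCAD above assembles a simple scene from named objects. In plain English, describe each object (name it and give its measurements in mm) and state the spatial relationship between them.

A is a rectangular picture frame lying in the x–z plane (depth along y). The opening is 452 mm wide (x) by 439 mm tall (z), surrounded by a border 45 mm wide on all four sides. The frame is 19 mm deep and is made of two full-height vertical stiles with two horizontal rails fitted between them.

B is the wall frame of a small rectangular building: four walls, each 2780 mm tall and 199 mm thick, enclosing a footprint 5630 mm (x) by 5310 mm (y) outside-to-outside, with no floor or roof. The front and back walls (the −y and +y sides) span the full width; the two side walls fit between them.

The house frame is against the picture frame's +x side, with their −y faces flush.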